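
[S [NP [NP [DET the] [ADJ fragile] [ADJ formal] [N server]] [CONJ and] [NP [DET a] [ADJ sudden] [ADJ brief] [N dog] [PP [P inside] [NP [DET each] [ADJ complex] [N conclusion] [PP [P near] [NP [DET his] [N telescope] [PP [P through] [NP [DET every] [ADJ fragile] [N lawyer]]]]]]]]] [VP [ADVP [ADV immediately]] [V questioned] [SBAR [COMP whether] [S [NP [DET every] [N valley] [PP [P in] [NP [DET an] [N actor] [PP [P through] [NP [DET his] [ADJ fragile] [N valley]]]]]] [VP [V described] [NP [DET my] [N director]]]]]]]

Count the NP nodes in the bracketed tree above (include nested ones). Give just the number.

10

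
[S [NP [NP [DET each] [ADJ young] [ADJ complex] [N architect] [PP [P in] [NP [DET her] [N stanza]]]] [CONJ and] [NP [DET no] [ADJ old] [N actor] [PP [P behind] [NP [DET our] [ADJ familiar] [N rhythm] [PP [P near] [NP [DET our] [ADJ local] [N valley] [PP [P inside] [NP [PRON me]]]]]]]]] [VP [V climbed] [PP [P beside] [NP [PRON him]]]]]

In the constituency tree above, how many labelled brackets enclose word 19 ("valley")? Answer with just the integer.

Counting open brackets not yet closed at "valley": [S [NP [NP [PP [NP [PP [NP [N = 8.

8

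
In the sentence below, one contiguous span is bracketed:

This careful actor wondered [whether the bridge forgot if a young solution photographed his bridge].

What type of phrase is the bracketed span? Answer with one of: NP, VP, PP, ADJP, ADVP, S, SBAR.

The bracketed span "whether the bridge forgot if a young solution photographed his bridge" is headed by "whether", making it a subordinate clause (SBAR).

SBAR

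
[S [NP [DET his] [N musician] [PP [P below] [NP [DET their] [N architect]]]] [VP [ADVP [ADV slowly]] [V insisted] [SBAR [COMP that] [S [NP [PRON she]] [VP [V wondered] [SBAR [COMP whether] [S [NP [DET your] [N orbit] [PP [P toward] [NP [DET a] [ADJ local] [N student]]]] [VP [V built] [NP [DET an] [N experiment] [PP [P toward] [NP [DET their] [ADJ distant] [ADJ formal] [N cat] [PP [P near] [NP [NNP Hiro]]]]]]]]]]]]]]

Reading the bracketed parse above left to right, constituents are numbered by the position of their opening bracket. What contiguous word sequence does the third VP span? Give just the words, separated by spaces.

built an experiment toward their distant formal cat near Hiro

Opening `[VP` markers occur at word positions 6, 10, 18; the third of these opens the constituent [VP built an experiment toward their distant formal cat near Hiro].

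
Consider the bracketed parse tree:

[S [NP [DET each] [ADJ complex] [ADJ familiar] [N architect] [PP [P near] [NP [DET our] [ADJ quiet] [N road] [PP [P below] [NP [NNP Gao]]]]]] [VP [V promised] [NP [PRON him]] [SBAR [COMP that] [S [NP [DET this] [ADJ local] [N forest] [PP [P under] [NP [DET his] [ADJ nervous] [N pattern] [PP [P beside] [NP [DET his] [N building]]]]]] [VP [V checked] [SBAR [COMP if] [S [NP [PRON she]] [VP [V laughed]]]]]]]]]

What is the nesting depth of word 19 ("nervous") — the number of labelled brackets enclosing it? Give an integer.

8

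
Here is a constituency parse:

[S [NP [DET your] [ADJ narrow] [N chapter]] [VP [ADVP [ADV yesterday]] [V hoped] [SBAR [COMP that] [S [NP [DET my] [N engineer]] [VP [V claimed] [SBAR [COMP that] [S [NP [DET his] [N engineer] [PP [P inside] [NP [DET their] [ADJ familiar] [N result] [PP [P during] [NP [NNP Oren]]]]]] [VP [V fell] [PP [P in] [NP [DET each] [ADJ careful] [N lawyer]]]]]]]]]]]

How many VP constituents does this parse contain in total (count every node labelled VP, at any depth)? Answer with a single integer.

3

The VP constituents are: [VP yesterday hoped that my engineer claimed that his engineer inside their familiar result during Oren fell in each careful lawyer]; [VP claimed that his engineer inside their familiar result during Oren fell in each careful lawyer]; [VP fell in each careful lawyer]. Total: 3.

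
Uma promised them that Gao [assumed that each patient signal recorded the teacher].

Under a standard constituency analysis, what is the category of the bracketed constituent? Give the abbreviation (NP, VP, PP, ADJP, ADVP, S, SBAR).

"assumed" is the head of the bracketed span, so the span is a verb phrase: VP.

VP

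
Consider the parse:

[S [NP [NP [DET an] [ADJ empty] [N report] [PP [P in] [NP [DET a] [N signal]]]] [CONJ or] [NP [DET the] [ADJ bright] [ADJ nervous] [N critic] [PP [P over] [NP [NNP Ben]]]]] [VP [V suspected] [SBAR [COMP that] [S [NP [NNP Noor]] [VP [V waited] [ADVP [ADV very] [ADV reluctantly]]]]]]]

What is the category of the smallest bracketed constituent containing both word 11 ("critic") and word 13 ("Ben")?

NP

Both words fall inside [NP the bright nervous critic over Ben] (words 8–13), and no smaller constituent contains them both. Label: NP.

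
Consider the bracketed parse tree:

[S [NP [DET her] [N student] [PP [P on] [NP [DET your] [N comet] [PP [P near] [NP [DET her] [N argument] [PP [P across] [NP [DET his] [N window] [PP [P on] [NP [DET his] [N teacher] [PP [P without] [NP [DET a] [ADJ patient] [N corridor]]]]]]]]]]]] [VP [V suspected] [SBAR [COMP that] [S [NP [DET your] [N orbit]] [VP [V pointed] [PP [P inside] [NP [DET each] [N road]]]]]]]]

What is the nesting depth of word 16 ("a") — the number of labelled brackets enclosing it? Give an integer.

13

The word sits inside DET, which is inside NP, inside PP, inside NP, inside PP, inside NP, inside PP, inside NP, inside PP, inside NP, inside PP, inside NP, inside S — 13 brackets in all.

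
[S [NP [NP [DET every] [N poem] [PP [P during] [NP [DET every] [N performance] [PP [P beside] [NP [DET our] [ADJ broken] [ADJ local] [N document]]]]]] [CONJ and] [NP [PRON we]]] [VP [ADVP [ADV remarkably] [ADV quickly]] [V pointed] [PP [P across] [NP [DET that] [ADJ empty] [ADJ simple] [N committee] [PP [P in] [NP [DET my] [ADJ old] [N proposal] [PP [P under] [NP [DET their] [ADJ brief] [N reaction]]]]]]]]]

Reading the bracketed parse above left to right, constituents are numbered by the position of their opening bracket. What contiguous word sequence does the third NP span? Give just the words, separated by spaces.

every performance beside our broken local document

In left-to-right order the NP constituents are "every poem during every performance beside our broken local document and we"; "every poem during every performance beside our broken local document"; "every performance beside our broken local document"; "our broken local document"; "we"; "that empty simple committee in my old proposal under their brief reaction"; "my old proposal under their brief reaction"; "their brief reaction". Number 3 is "every performance beside our broken local document".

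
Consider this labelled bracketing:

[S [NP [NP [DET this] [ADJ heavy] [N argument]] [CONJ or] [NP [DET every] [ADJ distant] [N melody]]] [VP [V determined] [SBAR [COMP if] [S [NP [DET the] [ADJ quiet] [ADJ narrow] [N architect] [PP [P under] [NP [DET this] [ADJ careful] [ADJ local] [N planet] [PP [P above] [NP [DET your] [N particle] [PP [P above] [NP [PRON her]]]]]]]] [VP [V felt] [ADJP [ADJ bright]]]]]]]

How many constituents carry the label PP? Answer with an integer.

Scanning left to right, an opening `[PP` appears at word positions 14, 19, 22 — 3 in total.

3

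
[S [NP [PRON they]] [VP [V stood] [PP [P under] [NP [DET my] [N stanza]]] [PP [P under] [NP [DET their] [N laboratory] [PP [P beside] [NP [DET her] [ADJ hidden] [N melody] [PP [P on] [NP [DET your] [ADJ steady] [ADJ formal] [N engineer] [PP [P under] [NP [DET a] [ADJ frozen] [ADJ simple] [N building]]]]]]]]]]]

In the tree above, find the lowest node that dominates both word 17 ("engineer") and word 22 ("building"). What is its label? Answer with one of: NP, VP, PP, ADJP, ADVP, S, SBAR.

NP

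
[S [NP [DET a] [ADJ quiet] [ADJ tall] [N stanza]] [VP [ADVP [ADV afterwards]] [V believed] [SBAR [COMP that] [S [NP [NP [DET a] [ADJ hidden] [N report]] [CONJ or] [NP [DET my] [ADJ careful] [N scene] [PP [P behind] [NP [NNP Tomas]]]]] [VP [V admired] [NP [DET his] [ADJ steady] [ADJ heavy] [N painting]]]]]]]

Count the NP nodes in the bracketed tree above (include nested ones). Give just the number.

The NP constituents are: [NP a quiet tall stanza]; [NP a hidden report or my careful scene behind Tomas]; [NP a hidden report]; [NP my careful scene behind Tomas]; [NP Tomas]; [NP his steady heavy painting]. Total: 6.

6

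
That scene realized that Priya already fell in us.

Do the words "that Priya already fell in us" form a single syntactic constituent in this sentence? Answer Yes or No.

Yes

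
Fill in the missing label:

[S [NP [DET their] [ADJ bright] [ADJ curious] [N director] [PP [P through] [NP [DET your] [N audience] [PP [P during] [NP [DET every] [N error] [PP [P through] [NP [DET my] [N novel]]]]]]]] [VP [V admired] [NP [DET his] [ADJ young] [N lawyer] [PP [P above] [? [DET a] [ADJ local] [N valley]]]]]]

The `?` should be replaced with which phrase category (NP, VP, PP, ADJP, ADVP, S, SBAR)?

A constituent whose immediate children are DET 'a', ADJ 'local', N 'valley' is a noun phrase: NP.

NP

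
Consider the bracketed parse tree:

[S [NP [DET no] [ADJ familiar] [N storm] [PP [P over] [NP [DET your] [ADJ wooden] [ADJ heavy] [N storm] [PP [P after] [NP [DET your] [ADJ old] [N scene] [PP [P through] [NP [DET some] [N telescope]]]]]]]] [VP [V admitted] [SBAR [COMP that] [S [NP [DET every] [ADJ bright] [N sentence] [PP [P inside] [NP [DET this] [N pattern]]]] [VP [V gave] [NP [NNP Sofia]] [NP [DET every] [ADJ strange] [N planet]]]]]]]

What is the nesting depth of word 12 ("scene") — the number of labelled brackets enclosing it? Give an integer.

The word sits inside N, which is inside NP, inside PP, inside NP, inside PP, inside NP, inside S — 7 brackets in all.

7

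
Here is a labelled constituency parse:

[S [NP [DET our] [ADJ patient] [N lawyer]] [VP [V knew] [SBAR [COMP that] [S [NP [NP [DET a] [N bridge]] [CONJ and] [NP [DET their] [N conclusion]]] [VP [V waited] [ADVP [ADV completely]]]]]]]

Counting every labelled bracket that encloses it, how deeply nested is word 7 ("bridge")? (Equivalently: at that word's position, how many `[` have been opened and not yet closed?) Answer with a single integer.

7

The word sits inside N, which is inside NP, inside NP, inside S, inside SBAR, inside VP, inside S — 7 brackets in all.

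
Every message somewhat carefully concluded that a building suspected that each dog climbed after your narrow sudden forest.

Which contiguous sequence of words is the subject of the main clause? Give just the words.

every message

The subject of the main clause is the NP immediately before the verb "concluded": "every message".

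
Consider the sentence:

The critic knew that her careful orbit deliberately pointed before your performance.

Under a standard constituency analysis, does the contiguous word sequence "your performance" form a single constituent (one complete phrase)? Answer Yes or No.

The sequence corresponds to a single NP node — the noun phrase "your performance".

Yes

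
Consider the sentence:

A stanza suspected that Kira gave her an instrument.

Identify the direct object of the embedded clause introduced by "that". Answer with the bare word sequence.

an instrument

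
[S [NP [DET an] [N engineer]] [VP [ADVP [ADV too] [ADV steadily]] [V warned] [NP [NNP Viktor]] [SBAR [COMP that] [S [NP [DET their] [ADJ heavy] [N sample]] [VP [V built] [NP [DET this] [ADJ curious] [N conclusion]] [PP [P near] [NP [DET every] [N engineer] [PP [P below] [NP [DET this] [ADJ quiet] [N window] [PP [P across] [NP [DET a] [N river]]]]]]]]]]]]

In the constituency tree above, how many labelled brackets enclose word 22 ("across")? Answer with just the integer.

11

Counting open brackets not yet closed at "across": [S [VP [SBAR [S [VP [PP [NP [PP [NP [PP [P = 11.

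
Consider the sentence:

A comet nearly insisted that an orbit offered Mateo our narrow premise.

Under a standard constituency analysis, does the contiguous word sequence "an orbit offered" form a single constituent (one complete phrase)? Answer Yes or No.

No

"an" belongs to the noun phrase "an orbit" while "offered" belongs to the verb phrase "offered Mateo our narrow premise"; a span that runs across that boundary is not a single phrase.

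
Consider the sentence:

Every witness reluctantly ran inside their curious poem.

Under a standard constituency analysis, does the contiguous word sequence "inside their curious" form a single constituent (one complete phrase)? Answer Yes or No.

No

The smallest constituent containing the whole sequence is the prepositional phrase [PP inside their curious poem], but the sequence is only part of it — it straddles the boundary between preposition "inside" and noun phrase "their curious poem".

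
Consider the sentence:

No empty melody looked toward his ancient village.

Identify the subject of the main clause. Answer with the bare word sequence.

no empty melody

The subject of the main clause is the NP immediately before the verb "looked": "no empty melody".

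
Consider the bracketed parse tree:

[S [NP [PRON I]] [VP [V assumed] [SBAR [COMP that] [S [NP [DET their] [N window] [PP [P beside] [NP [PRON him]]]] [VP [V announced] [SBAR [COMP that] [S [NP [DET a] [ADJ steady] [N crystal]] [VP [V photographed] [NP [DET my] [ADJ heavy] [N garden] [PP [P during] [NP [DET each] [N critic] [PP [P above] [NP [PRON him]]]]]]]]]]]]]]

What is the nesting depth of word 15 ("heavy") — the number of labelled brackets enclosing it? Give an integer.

Counting open brackets not yet closed at "heavy": [S [VP [SBAR [S [VP [SBAR [S [VP [NP [ADJ = 10.

10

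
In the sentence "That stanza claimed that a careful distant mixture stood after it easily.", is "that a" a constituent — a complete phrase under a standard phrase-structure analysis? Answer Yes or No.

No

"that" belongs to the complementizer "that" while "a" belongs to the clause "a careful distant mixture stood after it easily"; a span that runs across that boundary is not a single phrase.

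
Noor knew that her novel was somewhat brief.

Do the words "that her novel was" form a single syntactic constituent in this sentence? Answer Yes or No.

The sequence begins inside the complementizer "that" and ends inside the clause "her novel was somewhat brief"; it crosses a phrase boundary, so no single node in the tree spans exactly those words.

No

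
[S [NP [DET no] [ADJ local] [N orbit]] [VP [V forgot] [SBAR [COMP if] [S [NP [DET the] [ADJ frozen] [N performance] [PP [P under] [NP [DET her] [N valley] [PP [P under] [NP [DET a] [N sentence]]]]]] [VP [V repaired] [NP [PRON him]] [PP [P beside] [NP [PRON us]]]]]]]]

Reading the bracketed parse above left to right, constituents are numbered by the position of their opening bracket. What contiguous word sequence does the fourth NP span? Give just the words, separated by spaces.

a sentence

The NP opening brackets appear, in order, over: "no local orbit"; "the frozen performance under her valley under a sentence"; "her valley under a sentence"; "a sentence"; "him"; "us". The fourth one spans "a sentence".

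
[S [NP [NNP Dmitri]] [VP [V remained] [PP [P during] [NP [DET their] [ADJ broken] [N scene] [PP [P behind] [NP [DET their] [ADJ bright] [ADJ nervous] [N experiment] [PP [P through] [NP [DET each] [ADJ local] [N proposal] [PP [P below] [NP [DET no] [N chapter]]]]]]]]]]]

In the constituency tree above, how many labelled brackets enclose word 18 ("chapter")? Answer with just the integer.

11

The word sits inside N, which is inside NP, inside PP, inside NP, inside PP, inside NP, inside PP, inside NP, inside PP, inside VP, inside S — 11 brackets in all.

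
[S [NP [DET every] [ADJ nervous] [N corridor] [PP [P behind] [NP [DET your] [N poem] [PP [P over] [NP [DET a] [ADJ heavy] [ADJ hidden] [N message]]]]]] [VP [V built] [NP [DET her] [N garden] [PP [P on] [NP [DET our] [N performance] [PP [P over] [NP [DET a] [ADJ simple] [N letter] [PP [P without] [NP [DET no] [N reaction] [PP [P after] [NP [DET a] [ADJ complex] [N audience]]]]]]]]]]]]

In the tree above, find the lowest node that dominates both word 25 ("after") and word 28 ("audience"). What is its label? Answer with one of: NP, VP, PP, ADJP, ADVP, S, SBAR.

PP

Both words fall inside [PP after a complex audience] (words 25–28), and no smaller constituent contains them both. Label: PP.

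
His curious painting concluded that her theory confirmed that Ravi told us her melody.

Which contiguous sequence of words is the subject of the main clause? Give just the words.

his curious painting

The subject of the main clause is the NP immediately before the verb "concluded": "his curious painting".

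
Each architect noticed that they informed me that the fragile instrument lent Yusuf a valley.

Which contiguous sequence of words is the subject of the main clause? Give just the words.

each architect

"each architect" is the NP that combines with the VP headed by "noticed" to form the main clause — the subject.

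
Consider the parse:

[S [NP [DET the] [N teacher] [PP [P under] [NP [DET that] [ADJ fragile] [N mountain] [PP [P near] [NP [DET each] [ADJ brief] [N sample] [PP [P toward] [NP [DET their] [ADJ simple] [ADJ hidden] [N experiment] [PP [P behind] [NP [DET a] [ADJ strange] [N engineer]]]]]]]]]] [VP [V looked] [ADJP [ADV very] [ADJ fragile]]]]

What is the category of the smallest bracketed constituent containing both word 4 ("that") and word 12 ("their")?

NP

Word 4 lies under S → NP → PP → NP → DET; word 12 lies under S → NP → PP → NP → PP → NP → PP → NP → DET. The lowest shared node is the NP.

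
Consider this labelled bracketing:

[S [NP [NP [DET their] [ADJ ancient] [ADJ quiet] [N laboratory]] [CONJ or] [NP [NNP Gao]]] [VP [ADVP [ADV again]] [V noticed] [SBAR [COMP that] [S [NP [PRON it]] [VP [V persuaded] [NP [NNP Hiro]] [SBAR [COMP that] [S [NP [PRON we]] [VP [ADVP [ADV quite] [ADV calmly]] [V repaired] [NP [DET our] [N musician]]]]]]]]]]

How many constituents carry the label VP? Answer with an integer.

3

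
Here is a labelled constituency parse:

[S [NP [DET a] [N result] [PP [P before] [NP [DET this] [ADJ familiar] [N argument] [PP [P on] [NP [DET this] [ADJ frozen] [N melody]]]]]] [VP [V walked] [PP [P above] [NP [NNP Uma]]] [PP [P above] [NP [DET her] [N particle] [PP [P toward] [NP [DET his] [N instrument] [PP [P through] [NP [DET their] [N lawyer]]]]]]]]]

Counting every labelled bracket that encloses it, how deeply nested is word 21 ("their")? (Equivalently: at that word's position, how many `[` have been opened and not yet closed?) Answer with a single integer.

9

The word sits inside DET, which is inside NP, inside PP, inside NP, inside PP, inside NP, inside PP, inside VP, inside S — 9 brackets in all.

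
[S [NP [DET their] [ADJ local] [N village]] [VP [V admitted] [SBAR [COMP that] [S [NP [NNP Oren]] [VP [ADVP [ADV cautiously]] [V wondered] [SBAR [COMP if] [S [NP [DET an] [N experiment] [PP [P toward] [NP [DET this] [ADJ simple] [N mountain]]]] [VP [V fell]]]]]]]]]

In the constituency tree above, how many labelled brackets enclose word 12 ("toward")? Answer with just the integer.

Path from the root down to the word: S → VP → SBAR → S → VP → SBAR → S → NP → PP → P. That is 10 enclosing brackets.

10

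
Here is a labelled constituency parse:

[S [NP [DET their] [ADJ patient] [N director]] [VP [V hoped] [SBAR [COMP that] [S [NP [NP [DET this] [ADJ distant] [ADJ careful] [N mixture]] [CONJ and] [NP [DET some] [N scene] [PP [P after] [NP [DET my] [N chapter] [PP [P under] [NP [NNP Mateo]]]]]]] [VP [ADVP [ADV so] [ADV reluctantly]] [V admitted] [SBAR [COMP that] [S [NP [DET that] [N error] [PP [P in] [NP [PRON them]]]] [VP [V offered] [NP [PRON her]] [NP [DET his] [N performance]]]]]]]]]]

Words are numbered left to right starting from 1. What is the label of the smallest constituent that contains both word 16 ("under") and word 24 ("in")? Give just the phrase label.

S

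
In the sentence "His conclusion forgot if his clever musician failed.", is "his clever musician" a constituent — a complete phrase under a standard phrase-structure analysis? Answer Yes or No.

Yes

These words form the whole noun phrase headed by "musician", so yes — one constituent.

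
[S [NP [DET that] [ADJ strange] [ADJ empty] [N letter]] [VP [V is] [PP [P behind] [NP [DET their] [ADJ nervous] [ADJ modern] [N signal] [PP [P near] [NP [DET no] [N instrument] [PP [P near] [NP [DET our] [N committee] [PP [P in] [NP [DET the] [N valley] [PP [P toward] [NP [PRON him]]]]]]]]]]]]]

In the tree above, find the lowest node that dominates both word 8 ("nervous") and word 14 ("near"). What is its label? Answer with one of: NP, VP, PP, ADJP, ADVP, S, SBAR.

NP

Both words fall inside [NP their nervous modern signal near no instrument near our committee in the valley toward him] (words 7–21), and no smaller constituent contains them both. Label: NP.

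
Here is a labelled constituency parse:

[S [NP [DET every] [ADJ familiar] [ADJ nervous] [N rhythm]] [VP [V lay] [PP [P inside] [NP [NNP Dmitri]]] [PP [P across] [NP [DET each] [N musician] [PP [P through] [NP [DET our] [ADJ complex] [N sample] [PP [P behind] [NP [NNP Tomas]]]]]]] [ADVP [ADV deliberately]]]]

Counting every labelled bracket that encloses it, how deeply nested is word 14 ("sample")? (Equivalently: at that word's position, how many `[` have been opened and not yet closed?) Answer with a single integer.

7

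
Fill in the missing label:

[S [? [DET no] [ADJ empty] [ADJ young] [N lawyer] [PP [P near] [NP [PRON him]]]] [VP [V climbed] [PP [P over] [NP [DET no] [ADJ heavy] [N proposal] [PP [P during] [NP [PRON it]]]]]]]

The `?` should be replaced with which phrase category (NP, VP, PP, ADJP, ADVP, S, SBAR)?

Looking at what the `?` directly dominates — DET 'no', ADJ 'empty', ADJ 'young', N 'lawyer', PP — this is a noun phrase (NP).

NP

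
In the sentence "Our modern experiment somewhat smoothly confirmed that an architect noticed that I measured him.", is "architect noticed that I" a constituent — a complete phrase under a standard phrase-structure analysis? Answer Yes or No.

The sequence begins inside the noun phrase "an architect" and ends inside the verb phrase "noticed that I measured him"; it crosses a phrase boundary, so no single node in the tree spans exactly those words.

No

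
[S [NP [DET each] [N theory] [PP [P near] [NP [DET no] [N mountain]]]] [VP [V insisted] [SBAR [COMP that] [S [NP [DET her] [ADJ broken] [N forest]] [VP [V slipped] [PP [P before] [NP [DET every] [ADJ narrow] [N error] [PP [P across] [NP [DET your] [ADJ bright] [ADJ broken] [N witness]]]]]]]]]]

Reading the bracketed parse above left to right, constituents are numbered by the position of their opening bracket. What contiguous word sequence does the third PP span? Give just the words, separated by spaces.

across your bright broken witness

In left-to-right order the PP constituents are "near no mountain"; "before every narrow error across your bright broken witness"; "across your bright broken witness". Number 3 is "across your bright broken witness".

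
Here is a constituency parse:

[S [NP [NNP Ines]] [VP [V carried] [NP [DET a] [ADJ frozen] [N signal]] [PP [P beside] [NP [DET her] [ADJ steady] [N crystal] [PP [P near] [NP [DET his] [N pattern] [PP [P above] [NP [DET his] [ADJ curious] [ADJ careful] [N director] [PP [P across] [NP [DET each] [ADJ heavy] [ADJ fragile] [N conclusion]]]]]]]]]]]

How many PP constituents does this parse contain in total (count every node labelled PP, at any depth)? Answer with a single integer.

The PP constituents are: [PP beside her steady crystal near his pattern above his curious careful director across each heavy fragile conclusion]; [PP near his pattern above his curious careful director across each heavy fragile conclusion]; [PP above his curious careful director across each heavy fragile conclusion]; [PP across each heavy fragile conclusion]. Total: 4.

4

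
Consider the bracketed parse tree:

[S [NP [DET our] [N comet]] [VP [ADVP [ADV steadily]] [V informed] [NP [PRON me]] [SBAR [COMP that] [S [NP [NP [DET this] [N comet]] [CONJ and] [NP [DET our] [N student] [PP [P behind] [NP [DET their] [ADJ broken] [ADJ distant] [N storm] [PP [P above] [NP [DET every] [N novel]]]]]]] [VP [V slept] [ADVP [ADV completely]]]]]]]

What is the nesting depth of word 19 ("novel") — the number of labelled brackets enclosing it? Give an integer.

11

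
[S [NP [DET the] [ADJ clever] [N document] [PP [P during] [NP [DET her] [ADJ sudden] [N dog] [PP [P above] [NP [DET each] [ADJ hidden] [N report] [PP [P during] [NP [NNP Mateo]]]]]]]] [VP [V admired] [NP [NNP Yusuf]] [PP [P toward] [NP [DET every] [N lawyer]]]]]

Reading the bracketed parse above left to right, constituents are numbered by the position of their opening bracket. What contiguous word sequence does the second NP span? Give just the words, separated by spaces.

In left-to-right order the NP constituents are "the clever document during her sudden dog above each hidden report during Mateo"; "her sudden dog above each hidden report during Mateo"; "each hidden report during Mateo"; "Mateo"; "Yusuf"; "every lawyer". Number 2 is "her sudden dog above each hidden report during Mateo".

her sudden dog above each hidden report during Mateo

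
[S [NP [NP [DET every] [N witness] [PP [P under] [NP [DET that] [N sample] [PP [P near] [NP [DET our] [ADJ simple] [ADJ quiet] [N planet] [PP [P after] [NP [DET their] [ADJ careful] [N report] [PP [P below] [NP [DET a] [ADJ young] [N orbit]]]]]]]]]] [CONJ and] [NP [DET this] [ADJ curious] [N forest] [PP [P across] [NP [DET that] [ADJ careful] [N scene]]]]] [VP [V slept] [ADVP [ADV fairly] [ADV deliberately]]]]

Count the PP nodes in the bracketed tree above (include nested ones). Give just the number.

5

Listing each PP by its span: [PP under that sample near our simple quiet planet after their careful report below a young orbit]; [PP near our simple quiet planet after their careful report below a young orbit]; [PP after their careful report below a young orbit]; [PP below a young orbit]; [PP across that careful scene] — that makes 5.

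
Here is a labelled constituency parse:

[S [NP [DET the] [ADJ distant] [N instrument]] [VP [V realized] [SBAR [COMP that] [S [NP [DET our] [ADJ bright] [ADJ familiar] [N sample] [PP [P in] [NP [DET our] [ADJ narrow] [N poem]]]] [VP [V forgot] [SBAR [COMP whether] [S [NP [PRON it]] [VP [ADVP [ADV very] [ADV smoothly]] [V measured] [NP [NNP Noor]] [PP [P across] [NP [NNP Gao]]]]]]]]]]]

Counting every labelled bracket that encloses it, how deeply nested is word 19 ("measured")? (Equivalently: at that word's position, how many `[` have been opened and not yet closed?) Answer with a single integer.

Path from the root down to the word: S → VP → SBAR → S → VP → SBAR → S → VP → V. That is 9 enclosing brackets.

9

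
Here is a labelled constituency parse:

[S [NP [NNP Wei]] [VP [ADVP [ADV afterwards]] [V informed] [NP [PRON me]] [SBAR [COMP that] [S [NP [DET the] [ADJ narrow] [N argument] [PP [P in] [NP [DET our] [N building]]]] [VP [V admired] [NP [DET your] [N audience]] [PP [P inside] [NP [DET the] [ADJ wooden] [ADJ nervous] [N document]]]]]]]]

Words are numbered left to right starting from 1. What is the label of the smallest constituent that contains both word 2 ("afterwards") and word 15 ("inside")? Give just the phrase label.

VP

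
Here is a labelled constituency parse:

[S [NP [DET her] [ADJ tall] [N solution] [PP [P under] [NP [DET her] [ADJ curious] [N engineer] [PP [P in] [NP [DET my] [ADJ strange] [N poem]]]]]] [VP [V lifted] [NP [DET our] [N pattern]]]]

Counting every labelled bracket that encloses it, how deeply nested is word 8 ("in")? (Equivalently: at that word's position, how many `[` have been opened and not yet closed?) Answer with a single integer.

6

Path from the root down to the word: S → NP → PP → NP → PP → P. That is 6 enclosing brackets.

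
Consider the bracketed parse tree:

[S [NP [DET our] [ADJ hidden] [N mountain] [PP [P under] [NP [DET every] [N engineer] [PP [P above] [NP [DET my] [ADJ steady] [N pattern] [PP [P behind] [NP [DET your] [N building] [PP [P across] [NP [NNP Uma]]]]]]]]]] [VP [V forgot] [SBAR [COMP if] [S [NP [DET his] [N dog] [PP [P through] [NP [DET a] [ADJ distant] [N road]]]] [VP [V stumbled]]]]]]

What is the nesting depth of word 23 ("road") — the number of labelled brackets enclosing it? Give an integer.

Counting open brackets not yet closed at "road": [S [VP [SBAR [S [NP [PP [NP [N = 8.

8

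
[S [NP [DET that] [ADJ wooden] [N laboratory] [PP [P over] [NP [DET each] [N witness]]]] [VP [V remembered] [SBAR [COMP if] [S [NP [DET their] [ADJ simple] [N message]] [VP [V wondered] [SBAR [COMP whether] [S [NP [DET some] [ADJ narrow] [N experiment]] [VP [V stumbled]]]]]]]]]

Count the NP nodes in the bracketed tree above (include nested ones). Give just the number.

Scanning left to right, an opening `[NP` appears at word positions 1, 5, 9, 14 — 4 in total.

4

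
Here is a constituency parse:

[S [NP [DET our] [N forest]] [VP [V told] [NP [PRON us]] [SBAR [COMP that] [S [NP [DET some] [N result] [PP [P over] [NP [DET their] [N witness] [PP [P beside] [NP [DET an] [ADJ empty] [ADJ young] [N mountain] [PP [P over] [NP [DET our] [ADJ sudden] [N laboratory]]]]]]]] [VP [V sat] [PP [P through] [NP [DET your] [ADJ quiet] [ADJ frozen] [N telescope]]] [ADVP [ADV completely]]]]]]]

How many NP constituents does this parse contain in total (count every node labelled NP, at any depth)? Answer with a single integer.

7

Scanning left to right, an opening `[NP` appears at word positions 1, 4, 6, 9, 12, 17, 22 — 7 in total.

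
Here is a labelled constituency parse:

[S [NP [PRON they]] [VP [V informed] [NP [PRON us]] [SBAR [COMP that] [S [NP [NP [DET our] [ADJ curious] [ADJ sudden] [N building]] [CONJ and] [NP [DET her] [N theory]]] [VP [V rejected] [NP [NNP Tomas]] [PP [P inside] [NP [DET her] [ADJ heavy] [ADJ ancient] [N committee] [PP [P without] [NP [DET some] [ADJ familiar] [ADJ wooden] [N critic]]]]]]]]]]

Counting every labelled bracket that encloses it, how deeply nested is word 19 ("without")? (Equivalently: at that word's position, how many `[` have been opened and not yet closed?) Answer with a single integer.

Path from the root down to the word: S → VP → SBAR → S → VP → PP → NP → PP → P. That is 9 enclosing brackets.

9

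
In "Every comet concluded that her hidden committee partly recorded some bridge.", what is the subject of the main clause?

The subject of the main clause is the NP immediately before the verb "concluded": "every comet".

every comet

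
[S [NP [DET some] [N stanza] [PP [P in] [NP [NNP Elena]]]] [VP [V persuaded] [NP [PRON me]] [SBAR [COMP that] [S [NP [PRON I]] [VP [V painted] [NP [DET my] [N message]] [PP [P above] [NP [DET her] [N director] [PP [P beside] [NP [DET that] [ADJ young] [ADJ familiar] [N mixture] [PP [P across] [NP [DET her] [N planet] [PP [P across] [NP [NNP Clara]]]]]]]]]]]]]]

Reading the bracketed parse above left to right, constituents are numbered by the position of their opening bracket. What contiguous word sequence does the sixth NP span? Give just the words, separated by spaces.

her director beside that young familiar mixture across her planet across Clara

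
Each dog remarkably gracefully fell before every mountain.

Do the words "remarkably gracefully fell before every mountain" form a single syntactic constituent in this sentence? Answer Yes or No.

Yes

"remarkably gracefully fell before every mountain" is exactly the verb phrase [VP remarkably gracefully fell before every mountain], a complete constituent.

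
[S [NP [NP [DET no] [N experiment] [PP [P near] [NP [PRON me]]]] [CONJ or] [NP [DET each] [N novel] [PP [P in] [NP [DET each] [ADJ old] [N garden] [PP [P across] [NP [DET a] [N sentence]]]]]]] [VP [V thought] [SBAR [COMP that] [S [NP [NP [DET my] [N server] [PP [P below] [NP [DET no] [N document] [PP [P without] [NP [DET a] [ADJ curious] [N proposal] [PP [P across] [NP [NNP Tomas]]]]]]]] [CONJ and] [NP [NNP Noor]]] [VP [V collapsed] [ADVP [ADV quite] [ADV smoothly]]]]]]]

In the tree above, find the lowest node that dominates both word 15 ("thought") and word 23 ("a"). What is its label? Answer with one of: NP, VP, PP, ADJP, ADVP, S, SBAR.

VP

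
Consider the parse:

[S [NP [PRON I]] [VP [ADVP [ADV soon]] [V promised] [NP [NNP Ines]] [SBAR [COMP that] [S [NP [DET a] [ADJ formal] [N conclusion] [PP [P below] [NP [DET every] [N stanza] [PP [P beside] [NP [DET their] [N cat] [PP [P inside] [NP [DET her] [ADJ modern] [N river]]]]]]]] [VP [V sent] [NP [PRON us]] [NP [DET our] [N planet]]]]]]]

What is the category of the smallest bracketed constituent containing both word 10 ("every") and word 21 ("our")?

The smallest bracket enclosing both words is [S a formal conclusion below every stanza beside their cat inside her modern river sent us our planet], so the label is S.

S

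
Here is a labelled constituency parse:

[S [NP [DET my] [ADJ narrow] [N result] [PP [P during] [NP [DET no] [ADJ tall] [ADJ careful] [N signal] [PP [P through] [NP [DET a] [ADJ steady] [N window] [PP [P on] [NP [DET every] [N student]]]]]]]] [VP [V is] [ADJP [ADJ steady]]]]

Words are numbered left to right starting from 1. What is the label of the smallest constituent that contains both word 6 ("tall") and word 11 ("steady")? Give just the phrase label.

NP

The smallest bracket enclosing both words is [NP no tall careful signal through a steady window on every student], so the label is NP.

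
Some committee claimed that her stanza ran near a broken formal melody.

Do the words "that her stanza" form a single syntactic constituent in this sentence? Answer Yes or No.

The smallest constituent containing the whole sequence is the subordinate clause [SBAR that her stanza ran near a broken formal melody], but the sequence is only part of it — it straddles the boundary between complementizer "that" and clause "her stanza ran near a broken formal melody".

No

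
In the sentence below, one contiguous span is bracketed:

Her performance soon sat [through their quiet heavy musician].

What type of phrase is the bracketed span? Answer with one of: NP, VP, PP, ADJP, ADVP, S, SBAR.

PP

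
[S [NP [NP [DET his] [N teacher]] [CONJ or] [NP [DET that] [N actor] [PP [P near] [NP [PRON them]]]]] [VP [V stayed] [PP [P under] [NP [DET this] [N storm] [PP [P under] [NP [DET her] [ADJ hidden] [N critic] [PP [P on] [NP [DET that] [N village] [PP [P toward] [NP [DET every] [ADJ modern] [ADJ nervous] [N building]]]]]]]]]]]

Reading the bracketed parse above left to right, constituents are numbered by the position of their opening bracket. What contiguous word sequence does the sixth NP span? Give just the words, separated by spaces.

her hidden critic on that village toward every modern nervous building

The NP opening brackets appear, in order, over: "his teacher or that actor near them"; "his teacher"; "that actor near them"; "them"; "this storm under her hidden critic on that village toward every modern nervous building"; "her hidden critic on that village toward every modern nervous building"; "that village toward every modern nervous building"; "every modern nervous building". The sixth one spans "her hidden critic on that village toward every modern nervous building".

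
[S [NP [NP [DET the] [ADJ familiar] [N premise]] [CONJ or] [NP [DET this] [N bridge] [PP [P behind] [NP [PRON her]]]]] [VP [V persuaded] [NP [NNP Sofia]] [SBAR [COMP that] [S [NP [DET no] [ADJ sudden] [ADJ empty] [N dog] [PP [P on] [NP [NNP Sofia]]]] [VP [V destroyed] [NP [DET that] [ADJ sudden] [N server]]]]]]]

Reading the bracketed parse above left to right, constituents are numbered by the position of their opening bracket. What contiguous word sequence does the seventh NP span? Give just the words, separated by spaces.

The NP opening brackets appear, in order, over: "the familiar premise or this bridge behind her"; "the familiar premise"; "this bridge behind her"; "her"; "Sofia"; "no sudden empty dog on Sofia"; "Sofia"; "that sudden server". The seventh one spans "Sofia".

Sofia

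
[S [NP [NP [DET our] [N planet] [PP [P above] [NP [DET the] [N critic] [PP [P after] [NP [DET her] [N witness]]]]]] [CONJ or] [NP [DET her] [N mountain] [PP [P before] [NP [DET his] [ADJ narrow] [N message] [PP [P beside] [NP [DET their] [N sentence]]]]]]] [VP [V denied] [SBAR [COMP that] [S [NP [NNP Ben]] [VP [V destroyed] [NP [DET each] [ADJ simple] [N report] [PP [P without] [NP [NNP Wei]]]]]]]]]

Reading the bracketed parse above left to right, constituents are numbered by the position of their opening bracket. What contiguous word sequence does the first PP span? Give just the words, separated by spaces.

The PP opening brackets appear, in order, over: "above the critic after her witness"; "after her witness"; "before his narrow message beside their sentence"; "beside their sentence"; "without Wei". The first one spans "above the critic after her witness".

above the critic after her witness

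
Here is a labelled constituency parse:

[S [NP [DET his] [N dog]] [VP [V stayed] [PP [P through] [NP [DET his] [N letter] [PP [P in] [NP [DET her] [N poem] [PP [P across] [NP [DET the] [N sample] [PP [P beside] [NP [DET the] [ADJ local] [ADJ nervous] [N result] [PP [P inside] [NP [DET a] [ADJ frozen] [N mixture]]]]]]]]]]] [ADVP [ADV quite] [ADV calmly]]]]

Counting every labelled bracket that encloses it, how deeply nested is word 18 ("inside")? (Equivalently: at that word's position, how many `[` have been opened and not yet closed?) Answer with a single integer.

Path from the root down to the word: S → VP → PP → NP → PP → NP → PP → NP → PP → NP → PP → P. That is 12 enclosing brackets.

12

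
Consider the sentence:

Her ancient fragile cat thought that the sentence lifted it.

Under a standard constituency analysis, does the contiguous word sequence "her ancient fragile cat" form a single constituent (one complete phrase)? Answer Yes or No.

"her ancient fragile cat" is exactly the noun phrase [NP her ancient fragile cat], a complete constituent.

Yes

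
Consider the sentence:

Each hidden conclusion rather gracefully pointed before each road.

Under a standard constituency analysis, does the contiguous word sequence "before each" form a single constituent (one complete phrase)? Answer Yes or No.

No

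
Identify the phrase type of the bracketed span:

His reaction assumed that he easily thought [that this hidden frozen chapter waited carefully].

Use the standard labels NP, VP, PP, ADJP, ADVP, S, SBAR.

SBAR

The span is built around the complementizer "that" — a subordinate clause (SBAR).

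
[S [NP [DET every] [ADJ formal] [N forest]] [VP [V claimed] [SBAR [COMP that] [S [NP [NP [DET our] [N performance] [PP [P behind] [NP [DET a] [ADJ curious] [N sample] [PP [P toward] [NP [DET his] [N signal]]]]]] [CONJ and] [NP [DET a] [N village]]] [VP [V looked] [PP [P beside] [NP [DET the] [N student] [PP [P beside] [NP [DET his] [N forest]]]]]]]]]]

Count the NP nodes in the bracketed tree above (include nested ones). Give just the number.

8

The NP constituents are: [NP every formal forest]; [NP our performance behind a curious sample toward his signal and a village]; [NP our performance behind a curious sample toward his signal]; [NP a curious sample toward his signal]; [NP his signal]; [NP a village] …. Total: 8.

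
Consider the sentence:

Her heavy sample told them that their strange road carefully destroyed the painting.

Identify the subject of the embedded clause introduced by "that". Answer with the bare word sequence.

The subject of the embedded clause introduced by "that" is the NP immediately before the verb "destroyed": "their strange road".

their strange road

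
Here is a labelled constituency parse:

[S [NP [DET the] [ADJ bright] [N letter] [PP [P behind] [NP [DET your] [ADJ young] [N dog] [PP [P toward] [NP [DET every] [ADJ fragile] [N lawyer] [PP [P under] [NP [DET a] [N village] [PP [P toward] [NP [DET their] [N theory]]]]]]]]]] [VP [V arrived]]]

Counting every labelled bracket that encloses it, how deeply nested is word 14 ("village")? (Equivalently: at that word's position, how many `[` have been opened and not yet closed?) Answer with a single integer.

9

Counting open brackets not yet closed at "village": [S [NP [PP [NP [PP [NP [PP [NP [N = 9.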